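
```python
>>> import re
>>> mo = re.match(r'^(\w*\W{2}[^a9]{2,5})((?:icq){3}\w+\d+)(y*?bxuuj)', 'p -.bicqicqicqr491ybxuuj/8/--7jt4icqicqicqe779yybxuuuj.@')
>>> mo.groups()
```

('p -.b', 'icqicqicqr491', 'ybxuuj')

The pattern matches anchored at the start of the string; then zero or more of a word character, then exactly 2 of a non-word character, then 2 to 5 of any character except [a9] (captured); then the literal 'icq' repeated 3 times, then one or more of a word character, then one or more of a digit (captured); then zero or more of the literal 'y' (lazy), then the literal 'bxu', then the literal 'uj' (captured).
With `match`, the pattern is implicitly anchored at the beginning.
The match spans [0:24] → 'p -.bicqicqicqr491ybxuuj'.
Captured: group 1 = 'p -.b', group 2 = 'icqicqicqr491', group 3 = 'ybxuuj'.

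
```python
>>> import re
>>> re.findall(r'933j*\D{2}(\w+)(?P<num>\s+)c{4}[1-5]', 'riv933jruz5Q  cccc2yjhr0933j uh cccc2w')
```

The pattern matches the literal '933', then zero or more of the literal 'j', then exactly 2 of a non-digit; then one or more of a word character (captured); then one or more of whitespace (captured as 'num'); then exactly 4 of the literal 'c', then a character in [1-5].
Walking the string: at [3:19] match '933jruz5Q  cccc2', groups = ('z5Q', '  '); at [24:37] match '933j uh cccc2', groups = ('h', ' ').
`findall` packs the 2 group values into a tuple for every match.

[('z5Q', '  '), ('h', ' ')]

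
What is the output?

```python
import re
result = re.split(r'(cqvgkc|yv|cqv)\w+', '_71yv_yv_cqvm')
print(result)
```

['_71', 'yv', '']

Matches to split on: at [3:13] → 'yv_yv_cqvm'.
With a capturing group present, the delimiter's captured portion is kept in the result list.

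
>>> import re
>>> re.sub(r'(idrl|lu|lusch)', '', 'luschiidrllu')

'schi'

Alternation tries branches left to right and keeps the first one that lets the overall match succeed at that position.
Matches: at [0:2] → 'lu'; at [6:10] → 'idrl'; at [10:12] → 'lu'.
`sub` substitutes '' at each match site.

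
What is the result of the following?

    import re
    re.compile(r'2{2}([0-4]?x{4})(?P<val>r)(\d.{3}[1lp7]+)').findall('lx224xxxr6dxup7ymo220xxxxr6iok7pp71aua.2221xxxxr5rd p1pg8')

[('0xxxx', 'r', '6iok7pp71'), ('1xxxx', 'r', '5rd p1p')]

Pattern: exactly 2 of a literal '2'; then optionally a character in [0-4], then exactly 4 of the literal 'x' (captured); then a literal 'r' (captured as 'val'); then a digit, then exactly 3 of any character, then one or more of one of [1lp7] (captured).
Walking the string: at [18:35] match '220xxxxr6iok7pp71', groups = ('0xxxx', 'r', '6iok7pp71'); at [40:55] match '221xxxxr5rd p1p', groups = ('1xxxx', 'r', '5rd p1p').
`findall` packs the 3 group values into a tuple for every match.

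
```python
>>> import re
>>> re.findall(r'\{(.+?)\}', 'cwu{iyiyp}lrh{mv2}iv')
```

Scanning left to right: at [3:10] match '{iyiyp}', group 1 = 'iyiyp'; at [13:18] match '{mv2}', group 1 = 'mv2'.
With a single group, `findall` returns only what that group captured — 2 items.

['iyiyp', 'mv2']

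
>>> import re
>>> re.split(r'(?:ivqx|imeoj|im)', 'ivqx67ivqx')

The string is cut at each match, leaving 3 pieces.

['', '67', '']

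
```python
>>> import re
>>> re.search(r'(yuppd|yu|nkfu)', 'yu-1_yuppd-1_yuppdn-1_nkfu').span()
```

`search` walks the string left to right and returns the first match it finds.
The match spans [0:2] → 'yu'.
Captured: group 1 = 'yu'.

(0, 2)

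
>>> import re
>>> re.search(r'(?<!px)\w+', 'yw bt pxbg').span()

(0, 2)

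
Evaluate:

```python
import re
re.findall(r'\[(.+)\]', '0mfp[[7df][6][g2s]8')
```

['[7df][6][g2s']

Scanning left to right: at [4:18] match '[[7df][6][g2s]', group 1 = '[7df][6][g2s'.
One capturing group, so `findall` returns just the captured substring from the one match — 1 in all.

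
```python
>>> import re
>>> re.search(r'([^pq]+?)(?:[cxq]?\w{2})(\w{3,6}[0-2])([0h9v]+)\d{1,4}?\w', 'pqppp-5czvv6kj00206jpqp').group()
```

'-5czvv6kj0020'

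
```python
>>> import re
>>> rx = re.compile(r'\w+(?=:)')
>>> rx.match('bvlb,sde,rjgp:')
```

Lookahead/lookbehind check context without consuming it, so the matched span excludes the asserted characters.
`re.match` won't scan ahead — the pattern has to work from the very first character.
Here position 0 doesn't satisfy it, so the call returns None.

None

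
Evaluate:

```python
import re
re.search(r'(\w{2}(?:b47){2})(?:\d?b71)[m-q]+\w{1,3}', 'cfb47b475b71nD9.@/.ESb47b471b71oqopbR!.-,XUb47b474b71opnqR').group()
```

This matches exactly 2 of a word character, then the literal 'b47' repeated 2 times (captured); then optionally a digit, then the literal 'b71' (non-capturing group); then one or more of a character in [m-q], then 1 to 3 of a word character.
`re.search` scans for the first position where the pattern succeeds.
The match spans [0:15] → 'cfb47b475b71nD9'.
Captured: group 1 = 'cfb47b47'.

'cfb47b475b71nD9'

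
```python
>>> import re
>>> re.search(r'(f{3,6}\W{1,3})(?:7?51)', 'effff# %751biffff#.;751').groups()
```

The match spans [1:11] → 'ffff# %751'.
Captured: group 1 = 'ffff# %'.

('ffff# %',)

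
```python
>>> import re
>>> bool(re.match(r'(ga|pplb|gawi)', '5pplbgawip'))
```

False

With `match`, the pattern is implicitly anchored at the beginning.
Here the pattern fails at index 0, so the call returns None, and `bool(None)` is False.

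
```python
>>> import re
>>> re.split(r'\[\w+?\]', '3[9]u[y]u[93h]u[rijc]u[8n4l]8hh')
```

['3', 'u', 'u', 'u', 'u', '8hh']

Matches to split on: at [1:4] → '[9]'; at [5:8] → '[y]'; at [9:14] → '[93h]'; at [15:21] → '[rijc]'; at [22:28] → '[8n4l]'.
The string is cut at each match, leaving 6 pieces.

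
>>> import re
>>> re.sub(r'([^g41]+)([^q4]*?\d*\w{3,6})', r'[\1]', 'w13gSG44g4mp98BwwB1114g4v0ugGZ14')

'[w]4[mp98BwwB][G]'

Each match is replaced using the text its own group 1 captured.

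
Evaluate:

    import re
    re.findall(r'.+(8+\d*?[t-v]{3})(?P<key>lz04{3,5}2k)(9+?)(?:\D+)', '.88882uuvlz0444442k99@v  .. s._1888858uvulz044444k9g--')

Pattern: one or more of any character; then one or more of the literal '8', then zero or more of a digit (lazy), then exactly 3 of a character in [t-v] (captured); then the literal 'lz0', then 3 to 5 of the literal '4', then the literal '2k' (captured as 'key'); then one or more of a literal '9' (lazy) (captured); then one or more of a non-digit (non-capturing group).
Walking the string: at [0:31] match '.88882uuvlz0444442k99@v  .. s._', groups = ('82uuv', 'lz0444442k', '99').
`findall` packs the 3 group values into a tuple for every match.

[('82uuv', 'lz0444442k', '99')]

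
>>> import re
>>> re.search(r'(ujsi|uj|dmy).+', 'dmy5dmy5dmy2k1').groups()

The match spans [0:14] → 'dmy5dmy5dmy2k1'.
Captured: group 1 = 'dmy'.

('dmy',)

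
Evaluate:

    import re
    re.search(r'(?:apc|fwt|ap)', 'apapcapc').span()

The match spans [0:2] → 'ap'.

(0, 2)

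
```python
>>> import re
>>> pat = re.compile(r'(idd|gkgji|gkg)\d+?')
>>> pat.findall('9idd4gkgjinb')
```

['idd']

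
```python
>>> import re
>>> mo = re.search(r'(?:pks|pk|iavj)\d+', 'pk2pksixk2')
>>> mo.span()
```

(0, 3)

The match spans [0:3] → 'pk2'.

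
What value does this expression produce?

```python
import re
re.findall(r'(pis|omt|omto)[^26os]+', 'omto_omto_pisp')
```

['omto', 'omto']

One capturing group, so `findall` returns just the captured substring from each match — 2 in all.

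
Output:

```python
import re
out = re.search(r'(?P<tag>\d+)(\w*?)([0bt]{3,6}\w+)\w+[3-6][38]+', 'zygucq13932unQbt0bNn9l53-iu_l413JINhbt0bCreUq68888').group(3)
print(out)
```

bt0bNn9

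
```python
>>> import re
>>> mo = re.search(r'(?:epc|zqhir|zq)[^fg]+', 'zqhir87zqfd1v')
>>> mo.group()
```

'zqhir87zq'

The match spans [0:9] → 'zqhir87zq'.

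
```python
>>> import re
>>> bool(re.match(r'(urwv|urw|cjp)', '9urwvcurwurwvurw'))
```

`re.match` won't scan ahead — the pattern has to work from the very first character.
Here the string doesn't start with a match, so the call returns None, and `bool(None)` is False.

False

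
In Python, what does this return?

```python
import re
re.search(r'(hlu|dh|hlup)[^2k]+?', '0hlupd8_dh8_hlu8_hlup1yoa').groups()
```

The match spans [1:5] → 'hlup'.
Captured: group 1 = 'hlu'.

('hlu',)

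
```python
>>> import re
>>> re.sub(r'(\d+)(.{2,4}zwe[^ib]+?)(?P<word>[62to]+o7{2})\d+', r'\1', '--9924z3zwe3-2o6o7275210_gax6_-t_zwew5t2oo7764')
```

Pattern: one or more of a digit (captured); then 2 to 4 of any character, then the literal 'zwe', then one or more of any character except [ib] (lazy) (captured); then one or more of one of [62to], then a literal 'o', then exactly 2 of a literal '7' (captured as 'word'); then one or more of a digit.
Each match is replaced using the text its own group 1 captured.

'--9924'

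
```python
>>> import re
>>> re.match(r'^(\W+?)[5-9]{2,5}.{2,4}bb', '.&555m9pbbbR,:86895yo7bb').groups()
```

The match spans [0:11] → '.&555m9pbbb'.
Captured: group 1 = '.&'.

('.&',)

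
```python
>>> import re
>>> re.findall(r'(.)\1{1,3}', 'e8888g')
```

['8']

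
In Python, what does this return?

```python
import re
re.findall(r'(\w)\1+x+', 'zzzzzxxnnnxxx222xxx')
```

`\1` has to match the exact text group 1 already captured.
Matches: at [0:7] match 'zzzzzxx', group 1 = 'z'; at [7:13] match 'nnnxxx', group 1 = 'n'; at [13:19] match '222xxx', group 1 = '2'.
Because there's exactly one group, `findall` drops the full match and keeps group 1 from each hit.

['z', 'n', '2']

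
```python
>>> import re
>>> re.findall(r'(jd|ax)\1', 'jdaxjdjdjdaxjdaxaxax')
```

['jd', 'ax']

The backreference `\1` re-matches whatever the first group consumed, character for character.
One capturing group, so `findall` returns just the captured substring from each match — 2 in all.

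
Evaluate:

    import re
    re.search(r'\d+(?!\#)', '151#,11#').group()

'15'

The negative lookaround is zero-width — it rules out positions where the adjacent text would match, without consuming anything.
Unlike `match`, `search` isn't anchored — it looks for the pattern anywhere in the string.
The match spans [0:2] → '15'.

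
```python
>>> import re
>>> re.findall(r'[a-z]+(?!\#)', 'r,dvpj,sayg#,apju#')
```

['r', 'dvpj', 'say', 'apj']

A negative assertion filters positions out without eating any characters.
With no groups in the pattern, `findall` gives back each whole match — 4 here.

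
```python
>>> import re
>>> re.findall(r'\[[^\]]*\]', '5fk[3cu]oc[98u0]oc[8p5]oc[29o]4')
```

['[3cu]', '[98u0]', '[8p5]', '[29o]']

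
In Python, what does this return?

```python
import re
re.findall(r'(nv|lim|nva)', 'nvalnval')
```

Alternation isn't longest-match — the leftmost alternative that fits at this position is chosen.
Matches: at [0:2] match 'nv', group 1 = 'nv'; at [4:6] match 'nv', group 1 = 'nv'.
One capturing group, so `findall` returns just the captured substring from each match — 2 in all.

['nv', 'nv']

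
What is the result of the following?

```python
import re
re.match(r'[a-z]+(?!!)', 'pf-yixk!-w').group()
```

'pf'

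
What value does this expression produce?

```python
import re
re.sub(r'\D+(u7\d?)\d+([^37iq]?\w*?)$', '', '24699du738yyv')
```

'24699'

This matches one or more of a non-digit; then the literal 'u7', then optionally a digit (captured); then one or more of a digit; then optionally any character except [37iq], then zero or more of a word character (lazy) (captured); then anchored at the end.
Matches: at [5:13] → 'du738yyv'.
Each match is replaced by ''.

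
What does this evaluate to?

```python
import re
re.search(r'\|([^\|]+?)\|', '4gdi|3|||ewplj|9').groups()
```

('3',)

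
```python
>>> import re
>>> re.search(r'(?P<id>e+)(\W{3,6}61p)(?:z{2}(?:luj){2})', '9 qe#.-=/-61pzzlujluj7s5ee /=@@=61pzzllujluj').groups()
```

The pattern matches one or more of a literal 'e' (captured as 'id'); then 3 to 6 of a non-word character, then the literal '61p' (captured); then exactly 2 of the literal 'z', then the literal 'luj' repeated 2 times (non-capturing group).
Unlike `match`, `search` isn't anchored — it looks for the pattern anywhere in the string.
The match spans [3:21] → 'e#.-=/-61pzzlujluj'.
Captured: group 1 = 'e', group 2 = '#.-=/-61p'.

('e', '#.-=/-61p')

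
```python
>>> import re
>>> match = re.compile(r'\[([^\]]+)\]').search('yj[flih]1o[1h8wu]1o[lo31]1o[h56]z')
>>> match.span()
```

Unlike `match`, `search` isn't anchored — it looks for the pattern anywhere in the string.
The match spans [2:8] → '[flih]'.
Captured: group 1 = 'flih'.

(2, 8)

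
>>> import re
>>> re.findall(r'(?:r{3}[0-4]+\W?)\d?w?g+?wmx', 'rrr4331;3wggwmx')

Pattern: exactly 3 of the literal 'r', then one or more of a character in [0-4], then optionally a non-word character (non-capturing group); then optionally a digit, then optionally the literal 'w'; then one or more of a literal 'g' (lazy), then the literal 'wmx'.
Matches: at [0:15] → 'rrr4331;3wggwmx'.
With no groups in the pattern, `findall` gives back each whole match — 1 here.

['rrr4331;3wggwmx']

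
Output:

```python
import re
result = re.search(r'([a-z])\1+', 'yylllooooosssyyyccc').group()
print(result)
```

yy

A backreference is literal: `\1` must see the identical characters the first group matched.
Unlike `match`, `search` isn't anchored — it looks for the pattern anywhere in the string.
The match spans [0:2] → 'yy'.
Captured: group 1 = 'y'.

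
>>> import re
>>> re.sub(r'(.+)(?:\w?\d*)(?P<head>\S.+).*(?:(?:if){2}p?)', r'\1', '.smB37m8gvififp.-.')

'.smB37m8.-.'

Each match is replaced using the text its own group 1 captured.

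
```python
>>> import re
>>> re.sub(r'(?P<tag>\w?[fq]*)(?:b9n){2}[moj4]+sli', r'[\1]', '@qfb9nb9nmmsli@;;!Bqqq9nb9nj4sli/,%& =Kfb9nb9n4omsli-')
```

'@[qf]@;;!Bqqq9nb9nj4sli/,%& =[Kf]-'

Pattern: optionally a word character, then zero or more of one of [fq] (captured as 'tag'); then the literal 'b9n' repeated 2 times, then one or more of one of [moj4], then the literal 'sli'.
Matches: at [1:14] → 'qfb9nb9nmmsli'; at [38:52] → 'Kfb9nb9n4omsli'.
`\1` in the replacement pulls in group 1's text for each match.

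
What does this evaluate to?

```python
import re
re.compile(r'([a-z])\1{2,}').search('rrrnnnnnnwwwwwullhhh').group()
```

The backreference `\1` re-matches whatever the first group consumed, character for character.
The match spans [0:3] → 'rrr'.

'rrr'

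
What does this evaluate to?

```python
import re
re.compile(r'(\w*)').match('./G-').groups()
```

('',)

The match spans [0:0] → ''.
Captured: group 1 = ''.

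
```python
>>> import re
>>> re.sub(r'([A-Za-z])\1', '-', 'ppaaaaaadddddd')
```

The backreference `\1` re-matches whatever the first group consumed, character for character.
Matches: at [0:2] → 'pp'; at [2:4] → 'aa'; at [4:6] → 'aa'; at [6:8] → 'aa'; at [8:10] → 'dd'; ….
Every occurrence is swapped for '-'.

'-------'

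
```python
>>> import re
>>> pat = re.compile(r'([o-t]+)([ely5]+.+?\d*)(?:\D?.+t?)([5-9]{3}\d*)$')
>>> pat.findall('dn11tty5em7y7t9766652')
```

The `?` after the quantifier makes it lazy — it takes as little as possible before letting the rest of the pattern try.
`findall` packs the 3 group values into a tuple for every match.

[('tt', 'y5em7', '6652')]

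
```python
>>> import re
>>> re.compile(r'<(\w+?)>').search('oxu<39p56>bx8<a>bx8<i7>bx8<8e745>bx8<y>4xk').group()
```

'<39p56>'

Unlike `match`, `search` isn't anchored — it looks for the pattern anywhere in the string.
The match spans [3:10] → '<39p56>'.
Captured: group 1 = '39p56'.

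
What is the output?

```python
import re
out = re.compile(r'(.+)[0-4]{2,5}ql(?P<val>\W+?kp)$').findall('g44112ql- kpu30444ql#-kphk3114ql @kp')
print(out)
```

[('g44112ql- kpu30444ql#-kphk31', ' @kp')]

The pattern matches one or more of any character (captured); then 2 to 5 of a character in [0-4], then the literal 'ql'; then one or more of a non-word character (lazy), then the literal 'kp' (captured as 'val'); then anchored at the end.
Matches: at [0:36] match 'g44112ql- kpu30444ql#-kphk3114ql @kp', groups = ('g44112ql- kpu30444ql#-kphk31', ' @kp').
Multiple groups make `findall` return tuples — one 2-tuple for the one match.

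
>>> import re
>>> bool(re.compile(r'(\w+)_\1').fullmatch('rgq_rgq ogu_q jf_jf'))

False

`fullmatch` succeeds only if the pattern covers the string from start to end.
Here there's no way to consume every character, so the call returns None, and `bool(None)` is False.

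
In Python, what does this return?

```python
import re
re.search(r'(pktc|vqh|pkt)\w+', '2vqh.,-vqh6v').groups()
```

('vqh',)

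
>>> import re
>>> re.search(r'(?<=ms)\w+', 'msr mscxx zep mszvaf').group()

'r'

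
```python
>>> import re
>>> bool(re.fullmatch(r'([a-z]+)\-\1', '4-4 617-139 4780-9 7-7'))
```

`re.fullmatch` is like wrapping the pattern in `^…$` (in single-line mode).
Here the pattern can't cover the whole string, so the call returns None, and `bool(None)` is False.

False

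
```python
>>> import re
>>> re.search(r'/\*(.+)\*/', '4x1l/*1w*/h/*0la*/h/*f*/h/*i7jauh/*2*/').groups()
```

`re.search` scans for the first position where the pattern succeeds.
The match spans [4:38] → '/*1w*/h/*0la*/h/*f*/h/*i7jauh/*2*/'.
Captured: group 1 = '1w*/h/*0la*/h/*f*/h/*i7jauh/*2'.

('1w*/h/*0la*/h/*f*/h/*i7jauh/*2',)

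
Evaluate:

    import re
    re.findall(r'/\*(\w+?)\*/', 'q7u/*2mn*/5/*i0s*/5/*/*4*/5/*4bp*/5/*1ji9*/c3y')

['2mn', 'i0s', '4', '4bp', '1ji9']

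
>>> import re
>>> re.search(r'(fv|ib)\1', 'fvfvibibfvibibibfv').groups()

`\1` has to match the exact text group 1 already captured.
`search` walks the string left to right and returns the first match it finds.
The match spans [0:4] → 'fvfv'.
Captured: group 1 = 'fv'.

('fv',)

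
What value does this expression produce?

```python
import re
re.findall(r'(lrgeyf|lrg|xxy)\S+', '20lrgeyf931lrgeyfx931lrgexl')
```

['lrgeyf']

Alternation isn't longest-match — the leftmost alternative that fits at this position is chosen.
Walking the string: at [2:27] match 'lrgeyf931lrgeyfx931lrgexl', group 1 = 'lrgeyf'.
With a single group, `findall` returns only what that group captured — 1 item.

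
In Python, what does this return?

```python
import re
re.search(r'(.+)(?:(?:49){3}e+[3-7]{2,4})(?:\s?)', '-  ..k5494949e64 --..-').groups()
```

('-  ..k5',)

This matches one or more of any character (captured); then the literal '49' repeated 3 times, then one or more of the literal 'e', then 2 to 4 of a character in [3-7] (non-capturing group); then optionally whitespace (non-capturing group).
`re.search` tries every starting position until one works.
The match spans [0:17] → '-  ..k5494949e64 '.
Captured: group 1 = '-  ..k5'.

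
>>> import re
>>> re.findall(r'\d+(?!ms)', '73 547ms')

['73', '54']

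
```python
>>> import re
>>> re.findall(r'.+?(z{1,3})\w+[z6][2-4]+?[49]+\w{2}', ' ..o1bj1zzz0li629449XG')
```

['zzz']

Pattern: one or more of any character (lazy); then 1 to 3 of a literal 'z' (captured); then one or more of a word character; then one of [z6]; then one or more of a character in [2-4] (lazy), then one or more of one of [49], then exactly 2 of a word character.
A `+?`/`*?`/`{m,n}?` starts at its minimum and grows only as far as needed for what follows to match.
Matches: at [0:22] match ' ..o1bj1zzz0li629449XG', group 1 = 'zzz'.
With a single group, `findall` returns only what that group captured — 1 item.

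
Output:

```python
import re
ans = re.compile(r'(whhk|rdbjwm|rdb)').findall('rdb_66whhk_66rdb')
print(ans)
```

['rdb', 'whhk', 'rdb']

With a single group, `findall` returns only what that group captured — 3 items.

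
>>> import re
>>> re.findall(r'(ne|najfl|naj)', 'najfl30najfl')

['najfl', 'najfl']

The regex engine tests alternatives in the order written; an earlier branch that matches wins even if a later one would match more.
Walking the string: at [0:5] match 'najfl', group 1 = 'najfl'; at [7:12] match 'najfl', group 1 = 'najfl'.
`findall` collects group 1 from each match (2 total).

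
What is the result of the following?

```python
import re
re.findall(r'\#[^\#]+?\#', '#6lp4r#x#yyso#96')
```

Walking the string: at [0:7] → '#6lp4r#'; at [8:14] → '#yyso#'.
With no groups in the pattern, `findall` gives back each whole match — 2 here.

['#6lp4r#', '#yyso#']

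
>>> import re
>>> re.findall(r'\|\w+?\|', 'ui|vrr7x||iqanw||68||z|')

Walking the string: at [2:9] → '|vrr7x|'; at [9:16] → '|iqanw|'; at [16:20] → '|68|'; at [20:23] → '|z|'.
`findall` yields the raw match text (4 of them) because the pattern has no groups.

['|vrr7x|', '|iqanw|', '|68|', '|z|']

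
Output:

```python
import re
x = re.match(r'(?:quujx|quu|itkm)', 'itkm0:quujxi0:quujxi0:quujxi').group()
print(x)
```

itkm

`re.match` only tries the pattern at the start of the string.
The match spans [0:4] → 'itkm'.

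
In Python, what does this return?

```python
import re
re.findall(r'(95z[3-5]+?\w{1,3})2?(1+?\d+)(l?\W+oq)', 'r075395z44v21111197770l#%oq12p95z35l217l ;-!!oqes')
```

[('95z44v2', '1111197770', 'l#%oq'), ('95z35l2', '17', 'l ;-!!oq')]

This matches the literal '95z', then one or more of a character in [3-5] (lazy), then 1 to 3 of a word character (captured); then optionally a literal '2'; then one or more of the literal '1' (lazy), then one or more of a digit (captured); then optionally the literal 'l', then one or more of a non-word character, then the literal 'oq' (captured).
A `+?`/`*?`/`{m,n}?` starts at its minimum and grows only as far as needed for what follows to match.
Scanning left to right: at [5:27] match '95z44v21111197770l#%oq', groups = ('95z44v2', '1111197770', 'l#%oq'); at [30:47] match '95z35l217l ;-!!oq', groups = ('95z35l2', '17', 'l ;-!!oq').
Multiple groups make `findall` return tuples — one 3-tuple for each match.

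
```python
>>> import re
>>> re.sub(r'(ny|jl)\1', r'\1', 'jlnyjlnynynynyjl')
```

A backreference is literal: `\1` must see the identical characters the first group matched.
Each match is replaced using the text its own group 1 captured.

'jlnyjlnynyjl'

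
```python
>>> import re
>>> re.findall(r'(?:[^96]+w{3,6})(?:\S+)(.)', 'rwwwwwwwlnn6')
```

['6']

Pattern: one or more of any character except [96], then 3 to 6 of the literal 'w' (non-capturing group); then one or more of a non-whitespace character (non-capturing group); then any character (captured).
Walking the string: at [0:12] match 'rwwwwwwwlnn6', group 1 = '6'.
Because there's exactly one group, `findall` drops the full match and keeps group 1 from the one hit.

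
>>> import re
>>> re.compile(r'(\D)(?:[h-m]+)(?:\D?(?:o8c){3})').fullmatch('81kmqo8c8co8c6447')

None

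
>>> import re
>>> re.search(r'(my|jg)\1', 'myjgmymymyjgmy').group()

After group 1 captures some text, `\1` only succeeds where that same text appears again.
The match spans [4:8] → 'mymy'.

'mymy'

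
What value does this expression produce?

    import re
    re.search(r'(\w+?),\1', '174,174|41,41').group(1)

A backreference is literal: `\1` must see the identical characters the first group matched.
Unlike `match`, `search` isn't anchored — it looks for the pattern anywhere in the string.
The match spans [0:7] → '174,174'.
Captured: group 1 = '174'.

'174'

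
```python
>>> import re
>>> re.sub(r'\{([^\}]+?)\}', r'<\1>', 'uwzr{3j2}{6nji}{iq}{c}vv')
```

'uwzr<3j2><6nji><iq><c>vv'

The replacement refers to a captured group, so each match is rewritten using its own captured text.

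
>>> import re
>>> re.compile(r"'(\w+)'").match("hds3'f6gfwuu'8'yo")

None

`match` is anchored at position 0; if the pattern doesn't fit there, it returns None.
Here the string doesn't start with a match, so the call returns None.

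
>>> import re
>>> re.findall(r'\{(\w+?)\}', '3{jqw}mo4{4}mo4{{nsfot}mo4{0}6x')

Matches: at [1:6] match '{jqw}', group 1 = 'jqw'; at [9:12] match '{4}', group 1 = '4'; at [16:23] match '{nsfot}', group 1 = 'nsfot'; at [26:29] match '{0}', group 1 = '0'.
Because there's exactly one group, `findall` drops the full match and keeps group 1 from each hit.

['jqw', '4', 'nsfot', '0']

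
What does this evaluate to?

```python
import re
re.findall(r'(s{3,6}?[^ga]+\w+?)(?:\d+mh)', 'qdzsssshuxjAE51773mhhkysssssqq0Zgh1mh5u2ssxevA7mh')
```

['sssshuxjAE51773mhhkysssssqq0Zgh']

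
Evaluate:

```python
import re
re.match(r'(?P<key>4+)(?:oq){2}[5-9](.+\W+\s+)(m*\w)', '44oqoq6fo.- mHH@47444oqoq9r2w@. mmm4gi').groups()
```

The pattern matches one or more of a literal '4' (captured as 'key'); then the literal 'oq' repeated 2 times, then a character in [5-9]; then one or more of any character, then one or more of a non-word character, then one or more of whitespace (captured); then zero or more of the literal 'm', then a word character (captured).
`re.match` won't scan ahead — the pattern has to work from the very first character.
The match spans [0:36] → '44oqoq6fo.- mHH@47444oqoq9r2w@. mmm4'.
Captured: group 1 = '44', group 2 = 'fo.- mHH@47444oqoq9r2w@. ', group 3 = 'mmm4'.

('44', 'fo.- mHH@47444oqoq9r2w@. ', 'mmm4')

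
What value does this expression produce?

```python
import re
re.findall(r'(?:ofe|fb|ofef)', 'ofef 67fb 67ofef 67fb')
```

['ofe', 'fb', 'ofe', 'fb']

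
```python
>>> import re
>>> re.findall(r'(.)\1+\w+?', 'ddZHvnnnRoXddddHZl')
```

['d', 'n', 'd']

`\1` is not a pattern — it's the concrete string captured by group 1, re-applied verbatim.
Walking the string: at [0:3] match 'ddZ', group 1 = 'd'; at [5:9] match 'nnnR', group 1 = 'n'; at [11:16] match 'ddddH', group 1 = 'd'.
With a single group, `findall` returns only what that group captured — 3 items.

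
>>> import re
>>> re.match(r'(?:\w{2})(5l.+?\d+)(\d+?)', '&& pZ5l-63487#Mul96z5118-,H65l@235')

Pattern: exactly 2 of a word character (non-capturing group); then the literal '5l', then one or more of any character (lazy), then one or more of a digit (captured); then one or more of a digit (lazy) (captured).
`re.match` won't scan ahead — the pattern has to work from the very first character.
Here position 0 doesn't satisfy it, so the call returns None.

None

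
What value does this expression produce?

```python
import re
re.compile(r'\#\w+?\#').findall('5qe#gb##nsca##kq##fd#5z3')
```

With no groups in the pattern, `findall` gives back each whole match — 4 here.

['#gb#', '#nsca#', '#kq#', '#fd#']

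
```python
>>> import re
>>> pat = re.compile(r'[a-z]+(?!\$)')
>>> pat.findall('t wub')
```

The negative lookahead/lookbehind blocks any match where the forbidden context is present.
`findall` yields the raw match text (2 of them) because the pattern has no groups.

['t', 'wub']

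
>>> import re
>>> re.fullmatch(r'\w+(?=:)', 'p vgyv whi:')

For `fullmatch`, every character of the input must be accounted for by the pattern.
Here there's no way to consume every character, so the call returns None.

None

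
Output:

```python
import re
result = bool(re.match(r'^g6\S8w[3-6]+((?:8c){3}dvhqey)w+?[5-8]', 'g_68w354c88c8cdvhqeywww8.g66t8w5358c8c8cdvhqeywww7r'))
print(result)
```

`match` is anchored at position 0; if the pattern doesn't fit there, it returns None.
Here position 0 doesn't satisfy it, so the call returns None, and `bool(None)` is False.

False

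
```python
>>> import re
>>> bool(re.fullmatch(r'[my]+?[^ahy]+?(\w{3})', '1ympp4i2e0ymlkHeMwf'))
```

False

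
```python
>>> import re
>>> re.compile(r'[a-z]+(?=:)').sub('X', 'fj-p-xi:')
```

'fj-p-X:'

The positive lookaround only admits positions where the adjacent text matches; those characters stay outside the span.
Matches: at [5:7] → 'xi'.
Every occurrence is swapped for 'X'.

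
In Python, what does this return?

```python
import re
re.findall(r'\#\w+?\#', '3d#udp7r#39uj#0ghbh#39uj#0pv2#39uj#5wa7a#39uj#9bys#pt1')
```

['#udp7r#', '#0ghbh#', '#0pv2#', '#5wa7a#', '#9bys#']

`findall` yields the raw match text (5 of them) because the pattern has no groups.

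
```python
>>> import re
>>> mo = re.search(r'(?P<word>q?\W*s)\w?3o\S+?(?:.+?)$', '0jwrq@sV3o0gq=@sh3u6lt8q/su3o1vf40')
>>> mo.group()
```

'q@sV3o0gq=@sh3u6lt8q/su3o1vf40'

This matches optionally the literal 'q', then zero or more of a non-word character, then a literal 's' (captured as 'word'); then optionally a word character, then the literal '3o', then one or more of a non-whitespace character (lazy); then one or more of any character (lazy) (non-capturing group); then anchored at the end.
`re.search` tries every starting position until one works.
The match spans [4:34] → 'q@sV3o0gq=@sh3u6lt8q/su3o1vf40'.
Captured: group 1 = 'q@s'.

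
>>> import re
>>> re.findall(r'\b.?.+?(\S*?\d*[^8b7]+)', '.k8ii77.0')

['ii', '0']

A `+?`/`*?`/`{m,n}?` starts at its minimum and grows only as far as needed for what follows to match.
With a single group, `findall` returns only what that group captured — 2 items.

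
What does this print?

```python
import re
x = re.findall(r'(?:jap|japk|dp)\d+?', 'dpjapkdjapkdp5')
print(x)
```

['dp5']

Walking the string: at [11:14] → 'dp5'.
No capturing groups, so `findall` returns the 1 full match string.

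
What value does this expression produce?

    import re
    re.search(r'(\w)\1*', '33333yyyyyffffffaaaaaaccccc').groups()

('3',)

`\1` is not a pattern — it's the concrete string captured by group 1, re-applied verbatim.
`search` walks the string left to right and returns the first match it finds.
The match spans [0:5] → '33333'.
Captured: group 1 = '3'.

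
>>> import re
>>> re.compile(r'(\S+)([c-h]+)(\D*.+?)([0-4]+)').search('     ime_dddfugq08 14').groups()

The match spans [5:21] → 'ime_dddfugq08 14'.
Captured: group 1 = 'ime_dddfu', group 2 = 'g', group 3 = 'q08 ', group 4 = '14'.

('ime_dddfu', 'g', 'q08 ', '14')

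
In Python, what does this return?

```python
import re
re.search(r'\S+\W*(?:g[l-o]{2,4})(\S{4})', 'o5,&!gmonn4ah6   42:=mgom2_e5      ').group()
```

'o5,&!gmonn4ah6'

The pattern matches one or more of a non-whitespace character, then zero or more of a non-word character; then a literal 'g', then 2 to 4 of a character in [l-o] (non-capturing group); then exactly 4 of a non-whitespace character (captured).
`search` walks the string left to right and returns the first match it finds.
The match spans [0:14] → 'o5,&!gmonn4ah6'.
Captured: group 1 = '4ah6'.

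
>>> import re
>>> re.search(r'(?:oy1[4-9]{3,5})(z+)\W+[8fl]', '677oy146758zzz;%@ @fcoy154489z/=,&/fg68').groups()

('zzz',)

The pattern matches the literal 'oy1', then 3 to 5 of a character in [4-9] (non-capturing group); then one or more of a literal 'z' (captured); then one or more of a non-word character, then one of [8fl].
`re.search` scans for the first position where the pattern succeeds.
The match spans [3:20] → 'oy146758zzz;%@ @f'.
Captured: group 1 = 'zzz'.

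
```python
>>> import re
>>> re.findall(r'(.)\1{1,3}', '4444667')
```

['4', '6']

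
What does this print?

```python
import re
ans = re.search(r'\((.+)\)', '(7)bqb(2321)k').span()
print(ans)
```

(0, 12)

`search` walks the string left to right and returns the first match it finds.
The match spans [0:12] → '(7)bqb(2321)'.
Captured: group 1 = '7)bqb(2321'.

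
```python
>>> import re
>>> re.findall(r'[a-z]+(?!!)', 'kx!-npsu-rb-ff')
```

The negative lookahead/lookbehind blocks any match where the forbidden context is present.
Walking the string: at [0:1] → 'k'; at [4:8] → 'npsu'; at [9:11] → 'rb'; at [12:14] → 'ff'.
With no groups in the pattern, `findall` gives back each whole match — 4 here.

['k', 'npsu', 'rb', 'ff']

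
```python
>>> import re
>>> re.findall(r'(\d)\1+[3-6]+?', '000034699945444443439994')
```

`\1` has to match the exact text group 1 already captured.
Because there's exactly one group, `findall` drops the full match and keeps group 1 from each hit.

['0', '9', '4', '9']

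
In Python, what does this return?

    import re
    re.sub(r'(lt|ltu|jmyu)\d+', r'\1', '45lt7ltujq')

The replacement refers to a captured group, so each match is rewritten using its own captured text.

'45ltltujq'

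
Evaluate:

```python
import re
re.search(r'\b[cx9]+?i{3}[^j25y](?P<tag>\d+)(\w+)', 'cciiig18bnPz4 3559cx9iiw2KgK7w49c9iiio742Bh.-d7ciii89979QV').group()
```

The pattern matches a word boundary (`\b`, zero-width); then one or more of one of [cx9] (lazy), then exactly 3 of a literal 'i', then any character except [j25y]; then one or more of a digit (captured as 'tag'); then one or more of a word character (captured).
The match spans [0:13] → 'cciiig18bnPz4'.

'cciiig18bnPz4'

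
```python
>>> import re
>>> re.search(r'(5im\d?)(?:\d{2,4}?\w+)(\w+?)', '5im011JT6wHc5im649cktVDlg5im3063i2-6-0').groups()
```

('5im0', '2')

Pattern: the literal '5im', then optionally a digit (captured); then 2 to 4 of a digit (lazy), then one or more of a word character (non-capturing group); then one or more of a word character (lazy) (captured).
Unlike `match`, `search` isn't anchored — it looks for the pattern anywhere in the string.
The match spans [0:34] → '5im011JT6wHc5im649cktVDlg5im3063i2'.
Captured: group 1 = '5im0', group 2 = '2'.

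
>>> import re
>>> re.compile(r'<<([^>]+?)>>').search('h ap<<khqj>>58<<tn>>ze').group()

`re.search` tries every starting position until one works.
The match spans [4:12] → '<<khqj>>'.
Captured: group 1 = 'khqj'.

'<<khqj>>'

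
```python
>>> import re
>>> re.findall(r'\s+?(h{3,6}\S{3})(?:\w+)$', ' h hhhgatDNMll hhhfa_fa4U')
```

['hhhfa_']

`findall` collects group 1 from the one match (1 total).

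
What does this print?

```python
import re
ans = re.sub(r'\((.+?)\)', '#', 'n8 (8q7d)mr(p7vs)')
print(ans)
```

Matches: at [3:9] → '(8q7d)'; at [11:17] → '(p7vs)'.
Every occurrence is swapped for '#'.

n8 #mr#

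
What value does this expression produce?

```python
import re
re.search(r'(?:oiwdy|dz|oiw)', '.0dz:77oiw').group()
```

`re.search` tries every starting position until one works.
The match spans [2:4] → 'dz'.

'dz'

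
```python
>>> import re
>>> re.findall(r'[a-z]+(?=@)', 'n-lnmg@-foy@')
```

['lnmg', 'foy']

Lookahead/lookbehind check context without consuming it, so the matched span excludes the asserted characters.
Matches: at [2:6] → 'lnmg'; at [8:11] → 'foy'.
`findall` yields the raw match text (2 of them) because the pattern has no groups.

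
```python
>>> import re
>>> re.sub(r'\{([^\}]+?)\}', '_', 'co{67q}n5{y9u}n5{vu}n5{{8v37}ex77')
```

'co_n5_n5_n5_ex77'

Matches: at [2:7] → '{67q}'; at [9:14] → '{y9u}'; at [16:20] → '{vu}'; at [22:29] → '{{8v37}'.
Every occurrence is swapped for '_'.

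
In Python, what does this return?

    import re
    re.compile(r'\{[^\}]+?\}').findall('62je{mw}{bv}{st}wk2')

['{mw}', '{bv}', '{st}']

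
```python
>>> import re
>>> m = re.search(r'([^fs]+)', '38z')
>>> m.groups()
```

('38z',)

The match spans [0:3] → '38z'.
Captured: group 1 = '38z'.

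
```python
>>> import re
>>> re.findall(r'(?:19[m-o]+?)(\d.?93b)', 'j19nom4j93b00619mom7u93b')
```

Because there's exactly one group, `findall` drops the full match and keeps group 1 from each hit.

['4j93b', '7u93b']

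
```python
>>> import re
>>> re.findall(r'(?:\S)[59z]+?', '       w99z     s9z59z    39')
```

['w9', '9z', 's9', 'z5', '9z', '39']

The pattern matches a non-whitespace character (non-capturing group); then one or more of one of [59z] (lazy).
With the lazy modifier that quantifier settles for the fewest repetitions that let the rest of the pattern succeed (the atoms after it are unaffected and can still be greedy).
Matches: at [7:9] → 'w9'; at [9:11] → '9z'; at [16:18] → 's9'; at [18:20] → 'z5'; at [20:22] → '9z'; ….
No capturing groups, so `findall` returns the 6 full match strings.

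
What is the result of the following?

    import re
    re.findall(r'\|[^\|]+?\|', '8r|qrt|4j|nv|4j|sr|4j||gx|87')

`findall` yields the raw match text (4 of them) because the pattern has no groups.

['|qrt|', '|nv|', '|sr|', '|gx|']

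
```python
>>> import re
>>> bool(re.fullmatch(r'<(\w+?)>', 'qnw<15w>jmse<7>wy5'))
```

False

`re.fullmatch` is like wrapping the pattern in `^…$` (in single-line mode).
Here there's no way to consume every character, so the call returns None, and `bool(None)` is False.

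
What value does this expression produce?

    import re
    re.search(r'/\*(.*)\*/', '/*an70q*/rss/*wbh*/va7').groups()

`re.search` scans for the first position where the pattern succeeds.
The match spans [0:19] → '/*an70q*/rss/*wbh*/'.
Captured: group 1 = 'an70q*/rss/*wbh'.

('an70q*/rss/*wbh',)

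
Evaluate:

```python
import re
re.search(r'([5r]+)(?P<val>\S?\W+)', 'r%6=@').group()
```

'r%'

The pattern matches one or more of one of [5r] (captured); then optionally a non-whitespace character, then one or more of a non-word character (captured as 'val').
The match spans [0:2] → 'r%'.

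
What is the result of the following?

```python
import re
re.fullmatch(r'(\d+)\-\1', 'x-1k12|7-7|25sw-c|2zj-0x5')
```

None

`re.fullmatch` requires the pattern to consume the entire string.
Here the pattern can't cover the whole string, so the call returns None.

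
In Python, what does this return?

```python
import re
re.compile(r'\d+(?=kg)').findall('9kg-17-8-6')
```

The positive lookaround only admits positions where the adjacent text matches; those characters stay outside the span.
`findall` yields the raw match text (1 of them) because the pattern has no groups.

['9']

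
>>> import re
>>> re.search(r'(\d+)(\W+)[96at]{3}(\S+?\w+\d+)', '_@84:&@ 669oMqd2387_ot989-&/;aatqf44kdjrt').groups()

('84', ':&@ ', 'oMqd2387_ot989')

Pattern: one or more of a digit (captured); then one or more of a non-word character (captured); then exactly 3 of one of [96at]; then one or more of a non-whitespace character (lazy), then one or more of a word character, then one or more of a digit (captured).
A non-greedy quantifier consumes as few characters as it can — just enough that the remainder of the pattern still matches from where it stops; whatever follows it matches normally.
`re.search` scans for the first position where the pattern succeeds.
The match spans [2:25] → '84:&@ 669oMqd2387_ot989'.
Captured: group 1 = '84', group 2 = ':&@ ', group 3 = 'oMqd2387_ot989'.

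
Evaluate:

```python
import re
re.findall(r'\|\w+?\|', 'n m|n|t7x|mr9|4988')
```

['|n|', '|mr9|']

Scanning left to right: at [3:6] → '|n|'; at [9:14] → '|mr9|'.
Since nothing is captured, `findall` lists the 2 matched substrings directly.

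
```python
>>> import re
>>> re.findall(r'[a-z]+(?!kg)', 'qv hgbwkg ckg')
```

A negative assertion filters positions out without eating any characters.
Matches: at [0:2] → 'qv'; at [3:9] → 'hgbwkg'; at [10:13] → 'ckg'.
With no groups in the pattern, `findall` gives back each whole match — 3 here.

['qv', 'hgbwkg', 'ckg']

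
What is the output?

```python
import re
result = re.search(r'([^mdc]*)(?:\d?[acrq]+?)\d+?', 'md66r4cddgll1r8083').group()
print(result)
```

66r4

The match spans [2:6] → '66r4'.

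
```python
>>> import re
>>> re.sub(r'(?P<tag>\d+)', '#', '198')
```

'#'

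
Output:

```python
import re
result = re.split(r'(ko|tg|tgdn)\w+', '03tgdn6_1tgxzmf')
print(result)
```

Alternation tries branches left to right and keeps the first one that lets the overall match succeed at that position.
Matches to split on: at [2:15] → 'tgdn6_1tgxzmf'.
Because the pattern has a capturing group, `split` also inserts each captured text between the pieces.

['03', 'tg', '']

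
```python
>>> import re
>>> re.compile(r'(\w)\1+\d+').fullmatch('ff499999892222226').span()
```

(0, 17)

`\1` is not a pattern — it's the concrete string captured by group 1, re-applied verbatim.
`re.fullmatch` is like wrapping the pattern in `^…$` (in single-line mode).
The match spans [0:17] → 'ff499999892222226'.
Captured: group 1 = 'f'.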